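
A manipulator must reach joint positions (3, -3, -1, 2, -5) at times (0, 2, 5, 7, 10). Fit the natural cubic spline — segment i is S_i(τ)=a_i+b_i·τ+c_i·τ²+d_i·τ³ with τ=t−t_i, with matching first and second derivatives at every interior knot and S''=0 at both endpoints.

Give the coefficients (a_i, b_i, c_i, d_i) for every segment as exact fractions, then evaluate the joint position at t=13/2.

  seg 0: a=3 b=-1609/435 c=0 d=76/435
  seg 1: a=-3 b=-697/435 c=152/145 d=-127/1305
  seg 2: a=-1 b=896/435 c=5/29 d=-787/3480
  seg 3: a=2 b=31/870 c=-687/580 d=229/1740
S(13/2) = 15909/9280

Δ: Δ0=-3, Δ1=2/3, Δ2=3/2, Δ3=-7/3
row 1: diag=10, rhs=22; c'=3/10, d'=11/5
row 2: denom=10−3·3/10=91/10; d'=(5−3·11/5)/(91/10)=-16/91
row 3: denom=10−2·20/91=870/91; d'=(-23−2·-16/91)/(870/91)=-687/290
back: M3=-687/290
back: M2=-16/91−20/91·-687/290=10/29
back: M1=11/5−3/10·10/29=304/145
M: M0=0, M1=304/145, M2=10/29, M3=-687/290, M4=0
seg 0: a=3, c=M0/2=0, d=(M1−M0)/(6·2)=76/435, b=Δ0−h0·(2M0+M1)/6=-1609/435
seg 1: a=-3, c=M1/2=152/145, d=(M2−M1)/(6·3)=-127/1305, b=Δ1−h1·(2M1+M2)/6=-697/435
seg 2: a=-1, c=M2/2=5/29, d=(M3−M2)/(6·2)=-787/3480, b=Δ2−h2·(2M2+M3)/6=896/435
seg 3: a=2, c=M3/2=-687/580, d=(M4−M3)/(6·3)=229/1740, b=Δ3−h3·(2M3+M4)/6=31/870
t_q=13/2 → seg 2, τ=3/2; S=-1+896/435·τ+5/29·τ²+-787/3480·τ³=15909/9280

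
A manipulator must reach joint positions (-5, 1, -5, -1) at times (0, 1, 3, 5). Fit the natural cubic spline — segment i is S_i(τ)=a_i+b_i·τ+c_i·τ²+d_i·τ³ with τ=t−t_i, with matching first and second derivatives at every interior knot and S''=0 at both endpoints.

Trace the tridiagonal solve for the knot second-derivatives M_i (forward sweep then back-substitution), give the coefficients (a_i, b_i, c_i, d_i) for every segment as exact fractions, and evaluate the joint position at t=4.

Δ: Δ0=6, Δ1=-3, Δ2=2
row 1: diag=6, rhs=-54; c'=1/3, d'=-9
row 2: denom=8−2·1/3=22/3; d'=(30−2·-9)/(22/3)=72/11
back: M2=72/11
back: M1=-9−1/3·72/11=-123/11
M: M0=0, M1=-123/11, M2=72/11, M3=0
seg 0: a=-5, c=M0/2=0, d=(M1−M0)/(6·1)=-41/22, b=Δ0−h0·(2M0+M1)/6=173/22
seg 1: a=1, c=M1/2=-123/22, d=(M2−M1)/(6·2)=65/44, b=Δ1−h1·(2M1+M2)/6=25/11
seg 2: a=-5, c=M2/2=36/11, d=(M3−M2)/(6·2)=-6/11, b=Δ2−h2·(2M2+M3)/6=-26/11
t_q=4 → seg 2, τ=1; S=-5+-26/11·τ+36/11·τ²+-6/11·τ³=-51/11

  seg 0: a=-5 b=173/22 c=0 d=-41/22
  seg 1: a=1 b=25/11 c=-123/22 d=65/44
  seg 2: a=-5 b=-26/11 c=36/11 d=-6/11
S(4) = -51/11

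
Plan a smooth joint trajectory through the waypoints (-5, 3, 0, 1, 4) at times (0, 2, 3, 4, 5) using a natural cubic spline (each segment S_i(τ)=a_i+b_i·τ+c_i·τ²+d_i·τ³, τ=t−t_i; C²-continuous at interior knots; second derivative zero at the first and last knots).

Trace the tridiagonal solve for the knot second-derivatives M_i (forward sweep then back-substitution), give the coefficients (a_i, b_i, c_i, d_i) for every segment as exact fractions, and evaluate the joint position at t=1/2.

Δ: Δ0=4, Δ1=-3, Δ2=1, Δ3=3
row 1: diag=6, rhs=-42; c'=1/6, d'=-7
row 2: denom=4−1·1/6=23/6; d'=(24−1·-7)/(23/6)=186/23
row 3: denom=4−1·6/23=86/23; d'=(12−1·186/23)/(86/23)=45/43
back: M3=45/43
back: M2=186/23−6/23·45/43=336/43
back: M1=-7−1/6·336/43=-357/43
M: M0=0, M1=-357/43, M2=336/43, M3=45/43, M4=0
seg 0: a=-5, c=M0/2=0, d=(M1−M0)/(6·2)=-119/172, b=Δ0−h0·(2M0+M1)/6=291/43
seg 1: a=3, c=M1/2=-357/86, d=(M2−M1)/(6·1)=231/86, b=Δ1−h1·(2M1+M2)/6=-66/43
seg 2: a=0, c=M2/2=168/43, d=(M3−M2)/(6·1)=-97/86, b=Δ2−h2·(2M2+M3)/6=-153/86
seg 3: a=1, c=M3/2=45/86, d=(M4−M3)/(6·1)=-15/86, b=Δ3−h3·(2M3+M4)/6=114/43
t_q=1/2 → seg 0, τ=1/2; S=-5+291/43·τ+0·τ²+-119/172·τ³=-2343/1376

  seg 0: a=-5 b=291/43 c=0 d=-119/172
  seg 1: a=3 b=-66/43 c=-357/86 d=231/86
  seg 2: a=0 b=-153/86 c=168/43 d=-97/86
  seg 3: a=1 b=114/43 c=45/86 d=-15/86
S(1/2) = -2343/1376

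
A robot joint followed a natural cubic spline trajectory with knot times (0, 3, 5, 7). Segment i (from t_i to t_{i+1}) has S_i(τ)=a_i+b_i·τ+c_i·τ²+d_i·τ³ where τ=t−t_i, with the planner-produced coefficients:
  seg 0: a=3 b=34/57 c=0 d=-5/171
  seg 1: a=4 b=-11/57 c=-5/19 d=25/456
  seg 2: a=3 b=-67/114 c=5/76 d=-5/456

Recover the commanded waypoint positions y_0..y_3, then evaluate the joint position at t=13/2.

y_0 = S_0(0) = a_0 = 3
y_1 = S_1(0) = a_1 = 4
y_2 = S_2(0) = a_2 = 3
y_3 = S_2(2) = 2
t_q=13/2 is in segment 2 (τ=3/2); S_2(τ)=2711/1216

y_0=3 y_1=4 y_2=3 y_3=2
S(13/2) = 2711/1216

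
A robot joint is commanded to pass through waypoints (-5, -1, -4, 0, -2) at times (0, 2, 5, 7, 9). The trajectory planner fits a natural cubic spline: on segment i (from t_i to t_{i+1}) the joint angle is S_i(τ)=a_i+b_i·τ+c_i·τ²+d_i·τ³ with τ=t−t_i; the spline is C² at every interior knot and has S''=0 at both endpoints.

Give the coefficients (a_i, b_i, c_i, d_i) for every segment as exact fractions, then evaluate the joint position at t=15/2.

Δ: Δ0=2, Δ1=-1, Δ2=2, Δ3=-1
row 1: diag=10, rhs=-18; c'=3/10, d'=-9/5
row 2: denom=10−3·3/10=91/10; d'=(18−3·-9/5)/(91/10)=18/7
row 3: denom=8−2·20/91=688/91; d'=(-18−2·18/7)/(688/91)=-1053/344
back: M3=-1053/344
back: M2=18/7−20/91·-1053/344=279/86
back: M1=-9/5−3/10·279/86=-477/172
M: M0=0, M1=-477/172, M2=279/86, M3=-1053/344, M4=0
seg 0: a=-5, c=M0/2=0, d=(M1−M0)/(6·2)=-159/688, b=Δ0−h0·(2M0+M1)/6=503/172
seg 1: a=-1, c=M1/2=-477/344, d=(M2−M1)/(6·3)=115/344, b=Δ1−h1·(2M1+M2)/6=13/86
seg 2: a=-4, c=M2/2=279/172, d=(M3−M2)/(6·2)=-723/1376, b=Δ2−h2·(2M2+M3)/6=295/344
seg 3: a=0, c=M3/2=-1053/688, d=(M4−M3)/(6·2)=351/1376, b=Δ3−h3·(2M3+M4)/6=179/172
t_q=15/2 → seg 3, τ=1/2; S=0+179/172·τ+-1053/688·τ²+351/1376·τ³=1867/11008

  seg 0: a=-5 b=503/172 c=0 d=-159/688
  seg 1: a=-1 b=13/86 c=-477/344 d=115/344
  seg 2: a=-4 b=295/344 c=279/172 d=-723/1376
  seg 3: a=0 b=179/172 c=-1053/688 d=351/1376
S(15/2) = 1867/11008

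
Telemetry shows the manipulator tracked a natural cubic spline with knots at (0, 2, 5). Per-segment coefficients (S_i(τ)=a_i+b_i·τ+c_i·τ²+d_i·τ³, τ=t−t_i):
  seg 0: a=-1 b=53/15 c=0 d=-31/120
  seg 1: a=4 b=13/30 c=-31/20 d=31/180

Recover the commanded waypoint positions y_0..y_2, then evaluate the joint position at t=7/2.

y_0=-1 y_1=4 y_2=-4
S(7/2) = 279/160

y_0 = S_0(0) = a_0 = -1
y_1 = S_1(0) = a_1 = 4
y_2 = S_1(3) = -4
t_q=7/2 is in segment 1 (τ=3/2); S_1(τ)=279/160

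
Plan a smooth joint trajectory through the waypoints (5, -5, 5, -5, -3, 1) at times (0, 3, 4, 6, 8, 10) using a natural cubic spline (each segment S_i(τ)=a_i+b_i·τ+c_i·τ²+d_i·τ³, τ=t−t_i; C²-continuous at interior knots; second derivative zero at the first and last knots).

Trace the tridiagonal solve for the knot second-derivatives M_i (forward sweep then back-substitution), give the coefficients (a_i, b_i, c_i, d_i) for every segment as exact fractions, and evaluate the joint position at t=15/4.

  seg 0: a=5 b=-18482/1923 c=0 d=4024/5769
  seg 1: a=-5 b=17734/1923 c=4024/641 d=-10576/1923
  seg 2: a=5 b=10150/1923 c=-6552/641 d=19547/7692
  seg 3: a=-5 b=-9833/1923 c=6443/1282 d=-7573/7692
  seg 4: a=-3 b=6106/1923 c=-565/641 d=565/3846
S(15/4) = 8019/2564

Δ: Δ0=-10/3, Δ1=10, Δ2=-5, Δ3=1, Δ4=2
row 1: diag=8, rhs=80; c'=1/8, d'=10
row 2: denom=6−1·1/8=47/8; d'=(-90−1·10)/(47/8)=-800/47
row 3: denom=8−2·16/47=344/47; d'=(36−2·-800/47)/(344/47)=823/86
row 4: denom=8−2·47/172=641/86; d'=(6−2·823/86)/(641/86)=-1130/641
back: M4=-1130/641
back: M3=823/86−47/172·-1130/641=6443/641
back: M2=-800/47−16/47·6443/641=-13104/641
back: M1=10−1/8·-13104/641=8048/641
M: M0=0, M1=8048/641, M2=-13104/641, M3=6443/641, M4=-1130/641, M5=0
seg 0: a=5, c=M0/2=0, d=(M1−M0)/(6·3)=4024/5769, b=Δ0−h0·(2M0+M1)/6=-18482/1923
seg 1: a=-5, c=M1/2=4024/641, d=(M2−M1)/(6·1)=-10576/1923, b=Δ1−h1·(2M1+M2)/6=17734/1923
seg 2: a=5, c=M2/2=-6552/641, d=(M3−M2)/(6·2)=19547/7692, b=Δ2−h2·(2M2+M3)/6=10150/1923
seg 3: a=-5, c=M3/2=6443/1282, d=(M4−M3)/(6·2)=-7573/7692, b=Δ3−h3·(2M3+M4)/6=-9833/1923
seg 4: a=-3, c=M4/2=-565/641, d=(M5−M4)/(6·2)=565/3846, b=Δ4−h4·(2M4+M5)/6=6106/1923
t_q=15/4 → seg 1, τ=3/4; S=-5+17734/1923·τ+4024/641·τ²+-10576/1923·τ³=8019/2564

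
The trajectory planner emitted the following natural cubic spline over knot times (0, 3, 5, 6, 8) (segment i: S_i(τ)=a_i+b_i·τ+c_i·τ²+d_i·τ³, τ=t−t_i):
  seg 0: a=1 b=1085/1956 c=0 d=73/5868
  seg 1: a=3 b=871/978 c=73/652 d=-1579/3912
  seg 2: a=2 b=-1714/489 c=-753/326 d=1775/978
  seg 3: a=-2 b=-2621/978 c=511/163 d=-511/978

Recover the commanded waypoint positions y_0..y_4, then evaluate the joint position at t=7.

y_0=1 y_1=3 y_2=2 y_3=-2 y_4=1
S(7) = -337/163

y_0 = S_0(0) = a_0 = 1
y_1 = S_1(0) = a_1 = 3
y_2 = S_2(0) = a_2 = 2
y_3 = S_3(0) = a_3 = -2
y_4 = S_3(2) = 1
t_q=7 is in segment 3 (τ=1); S_3(τ)=-337/163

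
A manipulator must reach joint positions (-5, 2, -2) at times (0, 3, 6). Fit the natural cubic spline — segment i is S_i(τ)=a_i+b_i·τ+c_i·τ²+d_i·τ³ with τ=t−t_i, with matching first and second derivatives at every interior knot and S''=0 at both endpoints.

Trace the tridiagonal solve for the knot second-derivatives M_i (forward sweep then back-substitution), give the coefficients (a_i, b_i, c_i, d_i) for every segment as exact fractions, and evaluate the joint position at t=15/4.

  seg 0: a=-5 b=13/4 c=0 d=-11/108
  seg 1: a=2 b=1/2 c=-11/12 d=11/108
S(15/4) = 487/256

Δ: Δ0=7/3, Δ1=-4/3
row 1: diag=12, rhs=-22; c'=1/4, d'=-11/6
back: M1=-11/6
M: M0=0, M1=-11/6, M2=0
seg 0: a=-5, c=M0/2=0, d=(M1−M0)/(6·3)=-11/108, b=Δ0−h0·(2M0+M1)/6=13/4
seg 1: a=2, c=M1/2=-11/12, d=(M2−M1)/(6·3)=11/108, b=Δ1−h1·(2M1+M2)/6=1/2
t_q=15/4 → seg 1, τ=3/4; S=2+1/2·τ+-11/12·τ²+11/108·τ³=487/256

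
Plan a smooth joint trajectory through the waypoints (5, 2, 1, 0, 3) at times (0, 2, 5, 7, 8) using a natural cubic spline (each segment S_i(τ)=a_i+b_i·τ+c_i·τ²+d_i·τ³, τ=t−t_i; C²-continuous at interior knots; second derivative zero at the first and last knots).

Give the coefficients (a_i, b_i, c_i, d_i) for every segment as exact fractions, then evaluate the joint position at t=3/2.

  seg 0: a=5 b=-2813/1518 c=0 d=67/759
  seg 1: a=2 b=-1205/1518 c=134/253 d=-571/4554
  seg 2: a=1 b=-760/759 c=-303/506 d=2579/6072
  seg 3: a=0 b=2581/1518 c=1973/1012 d=-1973/3036
S(3/2) = 5097/2024

Δ: Δ0=-3/2, Δ1=-1/3, Δ2=-1/2, Δ3=3
row 1: diag=10, rhs=7; c'=3/10, d'=7/10
row 2: denom=10−3·3/10=91/10; d'=(-1−3·7/10)/(91/10)=-31/91
row 3: denom=6−2·20/91=506/91; d'=(21−2·-31/91)/(506/91)=1973/506
back: M3=1973/506
back: M2=-31/91−20/91·1973/506=-303/253
back: M1=7/10−3/10·-303/253=268/253
M: M0=0, M1=268/253, M2=-303/253, M3=1973/506, M4=0
seg 0: a=5, c=M0/2=0, d=(M1−M0)/(6·2)=67/759, b=Δ0−h0·(2M0+M1)/6=-2813/1518
seg 1: a=2, c=M1/2=134/253, d=(M2−M1)/(6·3)=-571/4554, b=Δ1−h1·(2M1+M2)/6=-1205/1518
seg 2: a=1, c=M2/2=-303/506, d=(M3−M2)/(6·2)=2579/6072, b=Δ2−h2·(2M2+M3)/6=-760/759
seg 3: a=0, c=M3/2=1973/1012, d=(M4−M3)/(6·1)=-1973/3036, b=Δ3−h3·(2M3+M4)/6=2581/1518
t_q=3/2 → seg 0, τ=3/2; S=5+-2813/1518·τ+0·τ²+67/759·τ³=5097/2024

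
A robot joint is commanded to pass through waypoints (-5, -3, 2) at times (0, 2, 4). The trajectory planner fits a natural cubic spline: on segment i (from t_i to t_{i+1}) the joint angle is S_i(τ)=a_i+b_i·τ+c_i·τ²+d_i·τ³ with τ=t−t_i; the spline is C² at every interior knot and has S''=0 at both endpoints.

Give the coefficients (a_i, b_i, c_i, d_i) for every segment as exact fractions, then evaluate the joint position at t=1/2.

Δ: Δ0=1, Δ1=5/2
row 1: diag=8, rhs=9; c'=1/4, d'=9/8
back: M1=9/8
M: M0=0, M1=9/8, M2=0
seg 0: a=-5, c=M0/2=0, d=(M1−M0)/(6·2)=3/32, b=Δ0−h0·(2M0+M1)/6=5/8
seg 1: a=-3, c=M1/2=9/16, d=(M2−M1)/(6·2)=-3/32, b=Δ1−h1·(2M1+M2)/6=7/4
t_q=1/2 → seg 0, τ=1/2; S=-5+5/8·τ+0·τ²+3/32·τ³=-1197/256

  seg 0: a=-5 b=5/8 c=0 d=3/32
  seg 1: a=-3 b=7/4 c=9/16 d=-3/32
S(1/2) = -1197/256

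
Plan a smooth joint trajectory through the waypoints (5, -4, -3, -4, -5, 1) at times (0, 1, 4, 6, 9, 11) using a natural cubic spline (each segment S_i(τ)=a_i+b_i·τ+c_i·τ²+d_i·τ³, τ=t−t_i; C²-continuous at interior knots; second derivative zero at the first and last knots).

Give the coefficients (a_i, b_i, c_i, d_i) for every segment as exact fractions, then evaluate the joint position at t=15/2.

Δ: Δ0=-9, Δ1=1/3, Δ2=-1/2, Δ3=-1/3, Δ4=3
row 1: diag=8, rhs=56; c'=3/8, d'=7
row 2: denom=10−3·3/8=71/8; d'=(-5−3·7)/(71/8)=-208/71
row 3: denom=10−2·16/71=678/71; d'=(1−2·-208/71)/(678/71)=487/678
row 4: denom=10−3·71/226=2047/226; d'=(20−3·487/678)/(2047/226)=4033/2047
back: M4=4033/2047
back: M3=487/678−71/226·4033/2047=610/6141
back: M2=-208/71−16/71·610/6141=-18128/6141
back: M1=7−3/8·-18128/6141=16595/2047
M: M0=0, M1=16595/2047, M2=-18128/6141, M3=610/6141, M4=4033/2047, M5=0
seg 0: a=5, c=M0/2=0, d=(M1−M0)/(6·1)=16595/12282, b=Δ0−h0·(2M0+M1)/6=-127133/12282
seg 1: a=-4, c=M1/2=16595/4094, d=(M2−M1)/(6·3)=-67913/110538, b=Δ1−h1·(2M1+M2)/6=-38674/6141
seg 2: a=-3, c=M2/2=-9064/6141, d=(M3−M2)/(6·2)=1041/4094, b=Δ2−h2·(2M2+M3)/6=17623/12282
seg 3: a=-4, c=M3/2=305/6141, d=(M4−M3)/(6·3)=11489/110538, b=Δ3−h3·(2M3+M4)/6=-17413/12282
seg 4: a=-5, c=M4/2=4033/4094, d=(M5−M4)/(6·2)=-4033/24564, b=Δ4−h4·(2M4+M5)/6=10357/6141
t_q=15/2 → seg 3, τ=3/2; S=-4+-17413/12282·τ+305/6141·τ²+11489/110538·τ³=-185511/32752

  seg 0: a=5 b=-127133/12282 c=0 d=16595/12282
  seg 1: a=-4 b=-38674/6141 c=16595/4094 d=-67913/110538
  seg 2: a=-3 b=17623/12282 c=-9064/6141 d=1041/4094
  seg 3: a=-4 b=-17413/12282 c=305/6141 d=11489/110538
  seg 4: a=-5 b=10357/6141 c=4033/4094 d=-4033/24564
S(15/2) = -185511/32752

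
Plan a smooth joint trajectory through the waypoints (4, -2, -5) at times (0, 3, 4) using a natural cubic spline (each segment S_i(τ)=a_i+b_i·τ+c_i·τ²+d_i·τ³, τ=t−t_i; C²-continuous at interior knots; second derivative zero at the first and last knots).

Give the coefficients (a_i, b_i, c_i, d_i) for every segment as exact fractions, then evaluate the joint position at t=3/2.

Δ: Δ0=-2, Δ1=-3
row 1: diag=8, rhs=-6; c'=1/8, d'=-3/4
back: M1=-3/4
M: M0=0, M1=-3/4, M2=0
seg 0: a=4, c=M0/2=0, d=(M1−M0)/(6·3)=-1/24, b=Δ0−h0·(2M0+M1)/6=-13/8
seg 1: a=-2, c=M1/2=-3/8, d=(M2−M1)/(6·1)=1/8, b=Δ1−h1·(2M1+M2)/6=-11/4
t_q=3/2 → seg 0, τ=3/2; S=4+-13/8·τ+0·τ²+-1/24·τ³=91/64

  seg 0: a=4 b=-13/8 c=0 d=-1/24
  seg 1: a=-2 b=-11/4 c=-3/8 d=1/8
S(3/2) = 91/64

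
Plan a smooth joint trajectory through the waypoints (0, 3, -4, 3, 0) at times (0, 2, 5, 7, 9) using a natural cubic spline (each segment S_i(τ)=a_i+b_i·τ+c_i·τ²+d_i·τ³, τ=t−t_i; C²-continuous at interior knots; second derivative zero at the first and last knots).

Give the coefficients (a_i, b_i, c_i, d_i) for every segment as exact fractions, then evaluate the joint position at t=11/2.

Δ: Δ0=3/2, Δ1=-7/3, Δ2=7/2, Δ3=-3/2
row 1: diag=10, rhs=-23; c'=3/10, d'=-23/10
row 2: denom=10−3·3/10=91/10; d'=(35−3·-23/10)/(91/10)=419/91
row 3: denom=8−2·20/91=688/91; d'=(-30−2·419/91)/(688/91)=-223/43
back: M3=-223/43
back: M2=419/91−20/91·-223/43=247/43
back: M1=-23/10−3/10·247/43=-173/43
M: M0=0, M1=-173/43, M2=247/43, M3=-223/43, M4=0
seg 0: a=0, c=M0/2=0, d=(M1−M0)/(6·2)=-173/516, b=Δ0−h0·(2M0+M1)/6=733/258
seg 1: a=3, c=M1/2=-173/86, d=(M2−M1)/(6·3)=70/129, b=Δ1−h1·(2M1+M2)/6=-305/258
seg 2: a=-4, c=M2/2=247/86, d=(M3−M2)/(6·2)=-235/258, b=Δ2−h2·(2M2+M3)/6=361/258
seg 3: a=3, c=M3/2=-223/86, d=(M4−M3)/(6·2)=223/516, b=Δ3−h3·(2M3+M4)/6=505/258
t_q=11/2 → seg 2, τ=1/2; S=-4+361/258·τ+247/86·τ²+-235/258·τ³=-1855/688

  seg 0: a=0 b=733/258 c=0 d=-173/516
  seg 1: a=3 b=-305/258 c=-173/86 d=70/129
  seg 2: a=-4 b=361/258 c=247/86 d=-235/258
  seg 3: a=3 b=505/258 c=-223/86 d=223/516
S(11/2) = -1855/688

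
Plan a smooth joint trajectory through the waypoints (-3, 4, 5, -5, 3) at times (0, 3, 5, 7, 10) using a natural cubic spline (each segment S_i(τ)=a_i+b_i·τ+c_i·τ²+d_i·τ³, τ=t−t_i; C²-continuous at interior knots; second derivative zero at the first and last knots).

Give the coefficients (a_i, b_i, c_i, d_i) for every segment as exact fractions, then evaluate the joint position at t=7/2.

Δ: Δ0=7/3, Δ1=1/2, Δ2=-5, Δ3=8/3
row 1: diag=10, rhs=-11; c'=1/5, d'=-11/10
row 2: denom=8−2·1/5=38/5; d'=(-33−2·-11/10)/(38/5)=-77/19
row 3: denom=10−2·5/19=180/19; d'=(46−2·-77/19)/(180/19)=257/45
back: M3=257/45
back: M2=-77/19−5/19·257/45=-50/9
back: M1=-11/10−1/5·-50/9=1/90
M: M0=0, M1=1/90, M2=-50/9, M3=257/45, M4=0
seg 0: a=-3, c=M0/2=0, d=(M1−M0)/(6·3)=1/1620, b=Δ0−h0·(2M0+M1)/6=419/180
seg 1: a=4, c=M1/2=1/180, d=(M2−M1)/(6·2)=-167/360, b=Δ1−h1·(2M1+M2)/6=211/90
seg 2: a=5, c=M2/2=-25/9, d=(M3−M2)/(6·2)=169/180, b=Δ2−h2·(2M2+M3)/6=-16/5
seg 3: a=-5, c=M3/2=257/90, d=(M4−M3)/(6·3)=-257/810, b=Δ3−h3·(2M3+M4)/6=-137/45
t_q=7/2 → seg 1, τ=1/2; S=4+211/90·τ+1/180·τ²+-167/360·τ³=1637/320

  seg 0: a=-3 b=419/180 c=0 d=1/1620
  seg 1: a=4 b=211/90 c=1/180 d=-167/360
  seg 2: a=5 b=-16/5 c=-25/9 d=169/180
  seg 3: a=-5 b=-137/45 c=257/90 d=-257/810
S(7/2) = 1637/320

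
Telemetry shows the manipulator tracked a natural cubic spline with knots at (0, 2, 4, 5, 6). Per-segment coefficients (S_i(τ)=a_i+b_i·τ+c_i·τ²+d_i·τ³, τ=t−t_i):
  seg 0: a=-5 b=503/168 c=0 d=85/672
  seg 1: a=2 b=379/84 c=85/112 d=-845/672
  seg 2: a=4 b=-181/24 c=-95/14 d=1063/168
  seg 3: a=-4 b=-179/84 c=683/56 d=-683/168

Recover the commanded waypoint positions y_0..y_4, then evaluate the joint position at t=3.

y_0 = S_0(0) = a_0 = -5
y_1 = S_1(0) = a_1 = 2
y_2 = S_2(0) = a_2 = 4
y_3 = S_3(0) = a_3 = -4
y_4 = S_3(1) = 2
t_q=3 is in segment 1 (τ=1); S_1(τ)=1347/224

y_0=-5 y_1=2 y_2=4 y_3=-4 y_4=2
S(3) = 1347/224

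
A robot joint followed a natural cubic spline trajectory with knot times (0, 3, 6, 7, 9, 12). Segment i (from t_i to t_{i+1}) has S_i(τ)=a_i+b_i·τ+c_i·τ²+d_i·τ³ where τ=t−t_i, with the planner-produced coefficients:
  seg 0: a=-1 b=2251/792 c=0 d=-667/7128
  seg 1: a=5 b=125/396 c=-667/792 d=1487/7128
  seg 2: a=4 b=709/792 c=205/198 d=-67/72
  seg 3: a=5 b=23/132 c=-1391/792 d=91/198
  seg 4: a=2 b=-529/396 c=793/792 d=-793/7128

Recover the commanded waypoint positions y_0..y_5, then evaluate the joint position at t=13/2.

y_0=-1 y_1=5 y_2=4 y_3=5 y_4=2 y_5=4
S(13/2) = 29083/6336

y_0 = S_0(0) = a_0 = -1
y_1 = S_1(0) = a_1 = 5
y_2 = S_2(0) = a_2 = 4
y_3 = S_3(0) = a_3 = 5
y_4 = S_4(0) = a_4 = 2
y_5 = S_4(3) = 4
t_q=13/2 is in segment 2 (τ=1/2); S_2(τ)=29083/6336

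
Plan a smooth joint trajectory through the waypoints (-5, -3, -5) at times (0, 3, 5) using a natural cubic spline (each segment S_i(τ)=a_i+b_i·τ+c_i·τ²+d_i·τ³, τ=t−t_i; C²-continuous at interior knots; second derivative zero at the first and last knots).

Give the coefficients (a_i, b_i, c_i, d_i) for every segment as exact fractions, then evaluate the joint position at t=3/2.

Δ: Δ0=2/3, Δ1=-1
row 1: diag=10, rhs=-10; c'=1/5, d'=-1
back: M1=-1
M: M0=0, M1=-1, M2=0
seg 0: a=-5, c=M0/2=0, d=(M1−M0)/(6·3)=-1/18, b=Δ0−h0·(2M0+M1)/6=7/6
seg 1: a=-3, c=M1/2=-1/2, d=(M2−M1)/(6·2)=1/12, b=Δ1−h1·(2M1+M2)/6=-1/3
t_q=3/2 → seg 0, τ=3/2; S=-5+7/6·τ+0·τ²+-1/18·τ³=-55/16

  seg 0: a=-5 b=7/6 c=0 d=-1/18
  seg 1: a=-3 b=-1/3 c=-1/2 d=1/12
S(3/2) = -55/16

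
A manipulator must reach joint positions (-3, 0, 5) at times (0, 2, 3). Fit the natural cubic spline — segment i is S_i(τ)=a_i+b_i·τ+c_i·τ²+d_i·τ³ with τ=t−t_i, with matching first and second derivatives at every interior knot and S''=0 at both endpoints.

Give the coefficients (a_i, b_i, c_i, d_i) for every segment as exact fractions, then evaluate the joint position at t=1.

Δ: Δ0=3/2, Δ1=5
row 1: diag=6, rhs=21; c'=1/6, d'=7/2
back: M1=7/2
M: M0=0, M1=7/2, M2=0
seg 0: a=-3, c=M0/2=0, d=(M1−M0)/(6·2)=7/24, b=Δ0−h0·(2M0+M1)/6=1/3
seg 1: a=0, c=M1/2=7/4, d=(M2−M1)/(6·1)=-7/12, b=Δ1−h1·(2M1+M2)/6=23/6
t_q=1 → seg 0, τ=1; S=-3+1/3·τ+0·τ²+7/24·τ³=-19/8

  seg 0: a=-3 b=1/3 c=0 d=7/24
  seg 1: a=0 b=23/6 c=7/4 d=-7/12
S(1) = -19/8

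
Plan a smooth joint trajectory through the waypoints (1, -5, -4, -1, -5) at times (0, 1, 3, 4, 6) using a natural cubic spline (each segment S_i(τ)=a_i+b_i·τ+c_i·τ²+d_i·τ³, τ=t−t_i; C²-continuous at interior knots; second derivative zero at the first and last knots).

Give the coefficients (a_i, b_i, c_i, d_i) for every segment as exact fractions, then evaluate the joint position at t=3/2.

Δ: Δ0=-6, Δ1=1/2, Δ2=3, Δ3=-2
row 1: diag=6, rhs=39; c'=1/3, d'=13/2
row 2: denom=6−2·1/3=16/3; d'=(15−2·13/2)/(16/3)=3/8
row 3: denom=6−1·3/16=93/16; d'=(-30−1·3/8)/(93/16)=-162/31
back: M3=-162/31
back: M2=3/8−3/16·-162/31=42/31
back: M1=13/2−1/3·42/31=375/62
M: M0=0, M1=375/62, M2=42/31, M3=-162/31, M4=0
seg 0: a=1, c=M0/2=0, d=(M1−M0)/(6·1)=125/124, b=Δ0−h0·(2M0+M1)/6=-869/124
seg 1: a=-5, c=M1/2=375/124, d=(M2−M1)/(6·2)=-97/248, b=Δ1−h1·(2M1+M2)/6=-247/62
seg 2: a=-4, c=M2/2=21/31, d=(M3−M2)/(6·1)=-34/31, b=Δ2−h2·(2M2+M3)/6=106/31
seg 3: a=-1, c=M3/2=-81/31, d=(M4−M3)/(6·2)=27/62, b=Δ3−h3·(2M3+M4)/6=46/31
t_q=3/2 → seg 1, τ=1/2; S=-5+-247/62·τ+375/124·τ²+-97/248·τ³=-12469/1984

  seg 0: a=1 b=-869/124 c=0 d=125/124
  seg 1: a=-5 b=-247/62 c=375/124 d=-97/248
  seg 2: a=-4 b=106/31 c=21/31 d=-34/31
  seg 3: a=-1 b=46/31 c=-81/31 d=27/62
S(3/2) = -12469/1984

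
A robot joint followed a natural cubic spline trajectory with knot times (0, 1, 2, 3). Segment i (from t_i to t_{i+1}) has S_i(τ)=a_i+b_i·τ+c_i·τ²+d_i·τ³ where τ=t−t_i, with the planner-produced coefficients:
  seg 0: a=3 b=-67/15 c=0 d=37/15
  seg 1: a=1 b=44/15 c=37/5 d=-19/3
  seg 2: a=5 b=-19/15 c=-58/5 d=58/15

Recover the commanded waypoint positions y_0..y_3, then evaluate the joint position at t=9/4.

y_0=3 y_1=1 y_2=5 y_3=-4
S(9/4) = 643/160

y_0 = S_0(0) = a_0 = 3
y_1 = S_1(0) = a_1 = 1
y_2 = S_2(0) = a_2 = 5
y_3 = S_2(1) = -4
t_q=9/4 is in segment 2 (τ=1/4); S_2(τ)=643/160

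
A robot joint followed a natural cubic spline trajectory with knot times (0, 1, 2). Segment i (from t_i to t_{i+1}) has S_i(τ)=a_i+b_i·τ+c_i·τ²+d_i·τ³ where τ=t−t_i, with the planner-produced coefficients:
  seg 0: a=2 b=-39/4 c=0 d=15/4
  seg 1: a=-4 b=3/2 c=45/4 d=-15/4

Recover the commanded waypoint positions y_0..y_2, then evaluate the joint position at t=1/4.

y_0=2 y_1=-4 y_2=5
S(1/4) = -97/256

y_0 = S_0(0) = a_0 = 2
y_1 = S_1(0) = a_1 = -4
y_2 = S_1(1) = 5
t_q=1/4 is in segment 0 (τ=1/4); S_0(τ)=-97/256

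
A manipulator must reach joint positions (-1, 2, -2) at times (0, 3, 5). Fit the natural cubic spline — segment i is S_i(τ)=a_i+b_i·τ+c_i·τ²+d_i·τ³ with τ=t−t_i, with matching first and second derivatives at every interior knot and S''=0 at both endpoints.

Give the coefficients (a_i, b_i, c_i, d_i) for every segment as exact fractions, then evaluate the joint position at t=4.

Δ: Δ0=1, Δ1=-2
row 1: diag=10, rhs=-18; c'=1/5, d'=-9/5
back: M1=-9/5
M: M0=0, M1=-9/5, M2=0
seg 0: a=-1, c=M0/2=0, d=(M1−M0)/(6·3)=-1/10, b=Δ0−h0·(2M0+M1)/6=19/10
seg 1: a=2, c=M1/2=-9/10, d=(M2−M1)/(6·2)=3/20, b=Δ1−h1·(2M1+M2)/6=-4/5
t_q=4 → seg 1, τ=1; S=2+-4/5·τ+-9/10·τ²+3/20·τ³=9/20

  seg 0: a=-1 b=19/10 c=0 d=-1/10
  seg 1: a=2 b=-4/5 c=-9/10 d=3/20
S(4) = 9/20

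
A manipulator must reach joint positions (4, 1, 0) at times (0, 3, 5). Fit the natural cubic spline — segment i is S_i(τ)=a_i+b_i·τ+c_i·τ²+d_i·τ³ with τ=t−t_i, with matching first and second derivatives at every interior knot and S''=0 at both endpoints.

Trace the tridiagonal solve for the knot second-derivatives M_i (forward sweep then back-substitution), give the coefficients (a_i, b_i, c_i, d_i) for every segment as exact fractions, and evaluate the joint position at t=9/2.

Δ: Δ0=-1, Δ1=-1/2
row 1: diag=10, rhs=3; c'=1/5, d'=3/10
back: M1=3/10
M: M0=0, M1=3/10, M2=0
seg 0: a=4, c=M0/2=0, d=(M1−M0)/(6·3)=1/60, b=Δ0−h0·(2M0+M1)/6=-23/20
seg 1: a=1, c=M1/2=3/20, d=(M2−M1)/(6·2)=-1/40, b=Δ1−h1·(2M1+M2)/6=-7/10
t_q=9/2 → seg 1, τ=3/2; S=1+-7/10·τ+3/20·τ²+-1/40·τ³=13/64

  seg 0: a=4 b=-23/20 c=0 d=1/60
  seg 1: a=1 b=-7/10 c=3/20 d=-1/40
S(9/2) = 13/64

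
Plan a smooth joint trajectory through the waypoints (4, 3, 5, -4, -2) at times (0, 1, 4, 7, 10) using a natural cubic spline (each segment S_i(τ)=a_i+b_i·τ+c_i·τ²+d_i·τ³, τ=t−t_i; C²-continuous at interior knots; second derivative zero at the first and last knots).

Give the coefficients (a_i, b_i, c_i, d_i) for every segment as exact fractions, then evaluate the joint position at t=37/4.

  seg 0: a=4 b=-227/162 c=0 d=65/162
  seg 1: a=3 b=-16/81 c=65/54 d=-445/1458
  seg 2: a=5 b=-197/162 c=-125/81 d=461/1458
  seg 3: a=-4 b=-157/81 c=211/162 d=-211/1458
S(37/4) = -3935/1152

Δ: Δ0=-1, Δ1=2/3, Δ2=-3, Δ3=2/3
row 1: diag=8, rhs=10; c'=3/8, d'=5/4
row 2: denom=12−3·3/8=87/8; d'=(-22−3·5/4)/(87/8)=-206/87
row 3: denom=12−3·8/29=324/29; d'=(22−3·-206/87)/(324/29)=211/81
back: M3=211/81
back: M2=-206/87−8/29·211/81=-250/81
back: M1=5/4−3/8·-250/81=65/27
M: M0=0, M1=65/27, M2=-250/81, M3=211/81, M4=0
seg 0: a=4, c=M0/2=0, d=(M1−M0)/(6·1)=65/162, b=Δ0−h0·(2M0+M1)/6=-227/162
seg 1: a=3, c=M1/2=65/54, d=(M2−M1)/(6·3)=-445/1458, b=Δ1−h1·(2M1+M2)/6=-16/81
seg 2: a=5, c=M2/2=-125/81, d=(M3−M2)/(6·3)=461/1458, b=Δ2−h2·(2M2+M3)/6=-197/162
seg 3: a=-4, c=M3/2=211/162, d=(M4−M3)/(6·3)=-211/1458, b=Δ3−h3·(2M3+M4)/6=-157/81
t_q=37/4 → seg 3, τ=9/4; S=-4+-157/81·τ+211/162·τ²+-211/1458·τ³=-3935/1152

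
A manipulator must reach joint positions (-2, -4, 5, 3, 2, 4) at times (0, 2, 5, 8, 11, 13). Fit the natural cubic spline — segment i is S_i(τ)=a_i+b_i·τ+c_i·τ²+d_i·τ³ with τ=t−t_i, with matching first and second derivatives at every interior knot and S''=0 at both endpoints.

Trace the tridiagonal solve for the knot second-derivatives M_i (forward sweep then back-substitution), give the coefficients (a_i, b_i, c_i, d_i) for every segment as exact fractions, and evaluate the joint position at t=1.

  seg 0: a=-2 b=-881/423 c=0 d=229/846
  seg 1: a=-4 b=493/423 c=229/141 d=-1285/3807
  seg 2: a=5 b=760/423 c=-598/423 d=16/81
  seg 3: a=3 b=-572/423 c=154/423 d=-31/3807
  seg 4: a=2 b=259/423 c=41/141 d=-41/846
S(1) = -1075/282

Δ: Δ0=-1, Δ1=3, Δ2=-2/3, Δ3=-1/3, Δ4=1
row 1: diag=10, rhs=24; c'=3/10, d'=12/5
row 2: denom=12−3·3/10=111/10; d'=(-22−3·12/5)/(111/10)=-292/111
row 3: denom=12−3·10/37=414/37; d'=(2−3·-292/111)/(414/37)=61/69
row 4: denom=10−3·37/138=423/46; d'=(8−3·61/69)/(423/46)=82/141
back: M4=82/141
back: M3=61/69−37/138·82/141=308/423
back: M2=-292/111−10/37·308/423=-1196/423
back: M1=12/5−3/10·-1196/423=458/141
M: M0=0, M1=458/141, M2=-1196/423, M3=308/423, M4=82/141, M5=0
seg 0: a=-2, c=M0/2=0, d=(M1−M0)/(6·2)=229/846, b=Δ0−h0·(2M0+M1)/6=-881/423
seg 1: a=-4, c=M1/2=229/141, d=(M2−M1)/(6·3)=-1285/3807, b=Δ1−h1·(2M1+M2)/6=493/423
seg 2: a=5, c=M2/2=-598/423, d=(M3−M2)/(6·3)=16/81, b=Δ2−h2·(2M2+M3)/6=760/423
seg 3: a=3, c=M3/2=154/423, d=(M4−M3)/(6·3)=-31/3807, b=Δ3−h3·(2M3+M4)/6=-572/423
seg 4: a=2, c=M4/2=41/141, d=(M5−M4)/(6·2)=-41/846, b=Δ4−h4·(2M4+M5)/6=259/423
t_q=1 → seg 0, τ=1; S=-2+-881/423·τ+0·τ²+229/846·τ³=-1075/282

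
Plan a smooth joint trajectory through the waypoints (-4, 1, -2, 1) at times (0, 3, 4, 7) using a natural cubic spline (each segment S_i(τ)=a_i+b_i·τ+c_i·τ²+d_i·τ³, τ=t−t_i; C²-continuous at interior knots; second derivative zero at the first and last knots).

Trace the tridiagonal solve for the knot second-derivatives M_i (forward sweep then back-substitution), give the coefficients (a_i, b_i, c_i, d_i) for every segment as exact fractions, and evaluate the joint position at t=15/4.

  seg 0: a=-4 b=229/63 c=0 d=-124/567
  seg 1: a=1 b=-143/63 c=-124/63 d=26/21
  seg 2: a=-2 b=-157/63 c=110/63 d=-110/567
S(15/4) = -865/672

Δ: Δ0=5/3, Δ1=-3, Δ2=1
row 1: diag=8, rhs=-28; c'=1/8, d'=-7/2
row 2: denom=8−1·1/8=63/8; d'=(24−1·-7/2)/(63/8)=220/63
back: M2=220/63
back: M1=-7/2−1/8·220/63=-248/63
M: M0=0, M1=-248/63, M2=220/63, M3=0
seg 0: a=-4, c=M0/2=0, d=(M1−M0)/(6·3)=-124/567, b=Δ0−h0·(2M0+M1)/6=229/63
seg 1: a=1, c=M1/2=-124/63, d=(M2−M1)/(6·1)=26/21, b=Δ1−h1·(2M1+M2)/6=-143/63
seg 2: a=-2, c=M2/2=110/63, d=(M3−M2)/(6·3)=-110/567, b=Δ2−h2·(2M2+M3)/6=-157/63
t_q=15/4 → seg 1, τ=3/4; S=1+-143/63·τ+-124/63·τ²+26/21·τ³=-865/672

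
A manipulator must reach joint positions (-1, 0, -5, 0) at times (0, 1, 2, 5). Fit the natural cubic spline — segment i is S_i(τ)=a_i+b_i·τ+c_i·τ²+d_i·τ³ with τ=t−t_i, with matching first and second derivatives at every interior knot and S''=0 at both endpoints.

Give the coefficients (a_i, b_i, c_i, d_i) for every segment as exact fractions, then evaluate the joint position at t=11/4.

  seg 0: a=-1 b=257/93 c=0 d=-164/93
  seg 1: a=0 b=-235/93 c=-164/31 d=262/93
  seg 2: a=-5 b=-433/93 c=98/31 d=-98/279
S(11/4) = -6807/992

Δ: Δ0=1, Δ1=-5, Δ2=5/3
row 1: diag=4, rhs=-36; c'=1/4, d'=-9
row 2: denom=8−1·1/4=31/4; d'=(40−1·-9)/(31/4)=196/31
back: M2=196/31
back: M1=-9−1/4·196/31=-328/31
M: M0=0, M1=-328/31, M2=196/31, M3=0
seg 0: a=-1, c=M0/2=0, d=(M1−M0)/(6·1)=-164/93, b=Δ0−h0·(2M0+M1)/6=257/93
seg 1: a=0, c=M1/2=-164/31, d=(M2−M1)/(6·1)=262/93, b=Δ1−h1·(2M1+M2)/6=-235/93
seg 2: a=-5, c=M2/2=98/31, d=(M3−M2)/(6·3)=-98/279, b=Δ2−h2·(2M2+M3)/6=-433/93
t_q=11/4 → seg 2, τ=3/4; S=-5+-433/93·τ+98/31·τ²+-98/279·τ³=-6807/992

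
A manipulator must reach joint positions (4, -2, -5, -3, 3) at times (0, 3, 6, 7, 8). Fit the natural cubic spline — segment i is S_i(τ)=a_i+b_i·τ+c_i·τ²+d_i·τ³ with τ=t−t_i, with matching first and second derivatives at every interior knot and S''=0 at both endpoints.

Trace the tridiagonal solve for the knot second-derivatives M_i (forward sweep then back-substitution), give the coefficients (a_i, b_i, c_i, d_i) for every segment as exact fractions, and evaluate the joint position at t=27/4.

  seg 0: a=4 b=-33/16 c=0 d=1/144
  seg 1: a=-2 b=-15/8 c=1/16 d=11/144
  seg 2: a=-5 b=9/16 c=3/4 d=11/16
  seg 3: a=-3 b=33/8 c=45/16 d=-15/16
S(27/4) = -3959/1024

Δ: Δ0=-2, Δ1=-1, Δ2=2, Δ3=6
row 1: diag=12, rhs=6; c'=1/4, d'=1/2
row 2: denom=8−3·1/4=29/4; d'=(18−3·1/2)/(29/4)=66/29
row 3: denom=4−1·4/29=112/29; d'=(24−1·66/29)/(112/29)=45/8
back: M3=45/8
back: M2=66/29−4/29·45/8=3/2
back: M1=1/2−1/4·3/2=1/8
M: M0=0, M1=1/8, M2=3/2, M3=45/8, M4=0
seg 0: a=4, c=M0/2=0, d=(M1−M0)/(6·3)=1/144, b=Δ0−h0·(2M0+M1)/6=-33/16
seg 1: a=-2, c=M1/2=1/16, d=(M2−M1)/(6·3)=11/144, b=Δ1−h1·(2M1+M2)/6=-15/8
seg 2: a=-5, c=M2/2=3/4, d=(M3−M2)/(6·1)=11/16, b=Δ2−h2·(2M2+M3)/6=9/16
seg 3: a=-3, c=M3/2=45/16, d=(M4−M3)/(6·1)=-15/16, b=Δ3−h3·(2M3+M4)/6=33/8
t_q=27/4 → seg 2, τ=3/4; S=-5+9/16·τ+3/4·τ²+11/16·τ³=-3959/1024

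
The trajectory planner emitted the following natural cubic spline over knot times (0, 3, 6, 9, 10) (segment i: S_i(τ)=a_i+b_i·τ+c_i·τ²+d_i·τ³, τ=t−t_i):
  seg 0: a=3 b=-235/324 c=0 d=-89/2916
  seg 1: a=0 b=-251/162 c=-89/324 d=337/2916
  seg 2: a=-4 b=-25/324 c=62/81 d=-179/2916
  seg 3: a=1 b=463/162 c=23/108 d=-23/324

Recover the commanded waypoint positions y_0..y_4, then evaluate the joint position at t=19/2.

y_0=3 y_1=0 y_2=-4 y_3=1 y_4=4
S(19/2) = 2137/864

y_0 = S_0(0) = a_0 = 3
y_1 = S_1(0) = a_1 = 0
y_2 = S_2(0) = a_2 = -4
y_3 = S_3(0) = a_3 = 1
y_4 = S_3(1) = 4
t_q=19/2 is in segment 3 (τ=1/2); S_3(τ)=2137/864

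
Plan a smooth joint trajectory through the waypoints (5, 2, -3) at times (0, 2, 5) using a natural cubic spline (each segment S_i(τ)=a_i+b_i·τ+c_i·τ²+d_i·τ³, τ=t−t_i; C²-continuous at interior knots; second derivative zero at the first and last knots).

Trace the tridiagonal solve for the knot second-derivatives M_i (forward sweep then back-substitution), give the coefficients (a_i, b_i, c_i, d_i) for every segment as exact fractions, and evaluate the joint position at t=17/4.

  seg 0: a=5 b=-22/15 c=0 d=-1/120
  seg 1: a=2 b=-47/30 c=-1/20 d=1/180
S(17/4) = -439/256

Δ: Δ0=-3/2, Δ1=-5/3
row 1: diag=10, rhs=-1; c'=3/10, d'=-1/10
back: M1=-1/10
M: M0=0, M1=-1/10, M2=0
seg 0: a=5, c=M0/2=0, d=(M1−M0)/(6·2)=-1/120, b=Δ0−h0·(2M0+M1)/6=-22/15
seg 1: a=2, c=M1/2=-1/20, d=(M2−M1)/(6·3)=1/180, b=Δ1−h1·(2M1+M2)/6=-47/30
t_q=17/4 → seg 1, τ=9/4; S=2+-47/30·τ+-1/20·τ²+1/180·τ³=-439/256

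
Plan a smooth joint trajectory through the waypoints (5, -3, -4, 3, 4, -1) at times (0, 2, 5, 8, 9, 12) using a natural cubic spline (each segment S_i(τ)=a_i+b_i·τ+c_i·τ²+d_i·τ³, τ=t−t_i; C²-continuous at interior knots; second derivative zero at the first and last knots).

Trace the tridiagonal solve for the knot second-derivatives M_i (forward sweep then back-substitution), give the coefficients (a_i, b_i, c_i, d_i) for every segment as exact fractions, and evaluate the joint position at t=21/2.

  seg 0: a=5 b=-9652/2091 c=0 d=322/2091
  seg 1: a=-3 b=-5788/2091 c=644/697 d=-235/6273
  seg 2: a=-4 b=217/123 c=409/697 d=-2491/18819
  seg 3: a=3 b=3578/2091 c=-1264/2091 d=-223/2091
  seg 4: a=4 b=127/697 c=-1933/2091 d=1933/18819
S(21/2) = 14163/5576

Δ: Δ0=-4, Δ1=-1/3, Δ2=7/3, Δ3=1, Δ4=-5/3
row 1: diag=10, rhs=22; c'=3/10, d'=11/5
row 2: denom=12−3·3/10=111/10; d'=(16−3·11/5)/(111/10)=94/111
row 3: denom=8−3·10/37=266/37; d'=(-8−3·94/111)/(266/37)=-195/133
row 4: denom=8−1·37/266=2091/266; d'=(-16−1·-195/133)/(2091/266)=-3866/2091
back: M4=-3866/2091
back: M3=-195/133−37/266·-3866/2091=-2528/2091
back: M2=94/111−10/37·-2528/2091=818/697
back: M1=11/5−3/10·818/697=1288/697
M: M0=0, M1=1288/697, M2=818/697, M3=-2528/2091, M4=-3866/2091, M5=0
seg 0: a=5, c=M0/2=0, d=(M1−M0)/(6·2)=322/2091, b=Δ0−h0·(2M0+M1)/6=-9652/2091
seg 1: a=-3, c=M1/2=644/697, d=(M2−M1)/(6·3)=-235/6273, b=Δ1−h1·(2M1+M2)/6=-5788/2091
seg 2: a=-4, c=M2/2=409/697, d=(M3−M2)/(6·3)=-2491/18819, b=Δ2−h2·(2M2+M3)/6=217/123
seg 3: a=3, c=M3/2=-1264/2091, d=(M4−M3)/(6·1)=-223/2091, b=Δ3−h3·(2M3+M4)/6=3578/2091
seg 4: a=4, c=M4/2=-1933/2091, d=(M5−M4)/(6·3)=1933/18819, b=Δ4−h4·(2M4+M5)/6=127/697
t_q=21/2 → seg 4, τ=3/2; S=4+127/697·τ+-1933/2091·τ²+1933/18819·τ³=14163/5576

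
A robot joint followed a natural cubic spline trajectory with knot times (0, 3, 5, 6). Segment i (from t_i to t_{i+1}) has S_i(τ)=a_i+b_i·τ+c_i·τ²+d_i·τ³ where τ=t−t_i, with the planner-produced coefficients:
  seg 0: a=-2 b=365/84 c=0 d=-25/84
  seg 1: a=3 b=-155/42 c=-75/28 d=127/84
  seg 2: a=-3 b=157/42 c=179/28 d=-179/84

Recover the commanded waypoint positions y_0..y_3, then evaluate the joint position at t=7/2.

y_0=-2 y_1=3 y_2=-3 y_3=5
S(7/2) = 151/224

y_0 = S_0(0) = a_0 = -2
y_1 = S_1(0) = a_1 = 3
y_2 = S_2(0) = a_2 = -3
y_3 = S_2(1) = 5
t_q=7/2 is in segment 1 (τ=1/2); S_1(τ)=151/224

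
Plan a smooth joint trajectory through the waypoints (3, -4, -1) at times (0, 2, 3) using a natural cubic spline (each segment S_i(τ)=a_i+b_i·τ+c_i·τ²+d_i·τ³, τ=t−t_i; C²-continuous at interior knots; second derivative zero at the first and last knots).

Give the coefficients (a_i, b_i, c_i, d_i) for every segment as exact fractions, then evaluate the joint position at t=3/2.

Δ: Δ0=-7/2, Δ1=3
row 1: diag=6, rhs=39; c'=1/6, d'=13/2
back: M1=13/2
M: M0=0, M1=13/2, M2=0
seg 0: a=3, c=M0/2=0, d=(M1−M0)/(6·2)=13/24, b=Δ0−h0·(2M0+M1)/6=-17/3
seg 1: a=-4, c=M1/2=13/4, d=(M2−M1)/(6·1)=-13/12, b=Δ1−h1·(2M1+M2)/6=5/6
t_q=3/2 → seg 0, τ=3/2; S=3+-17/3·τ+0·τ²+13/24·τ³=-235/64

  seg 0: a=3 b=-17/3 c=0 d=13/24
  seg 1: a=-4 b=5/6 c=13/4 d=-13/12
S(3/2) = -235/64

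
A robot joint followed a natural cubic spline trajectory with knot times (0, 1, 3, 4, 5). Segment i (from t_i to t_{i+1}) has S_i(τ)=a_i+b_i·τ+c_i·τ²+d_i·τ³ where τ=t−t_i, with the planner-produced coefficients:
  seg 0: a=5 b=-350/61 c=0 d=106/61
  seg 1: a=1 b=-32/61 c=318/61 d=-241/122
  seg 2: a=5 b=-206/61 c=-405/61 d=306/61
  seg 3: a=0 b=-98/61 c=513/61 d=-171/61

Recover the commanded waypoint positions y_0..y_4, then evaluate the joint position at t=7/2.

y_0 = S_0(0) = a_0 = 5
y_1 = S_1(0) = a_1 = 1
y_2 = S_2(0) = a_2 = 5
y_3 = S_3(0) = a_3 = 0
y_4 = S_3(1) = 4
t_q=7/2 is in segment 2 (τ=1/2); S_2(τ)=139/61

y_0=5 y_1=1 y_2=5 y_3=0 y_4=4
S(7/2) = 139/61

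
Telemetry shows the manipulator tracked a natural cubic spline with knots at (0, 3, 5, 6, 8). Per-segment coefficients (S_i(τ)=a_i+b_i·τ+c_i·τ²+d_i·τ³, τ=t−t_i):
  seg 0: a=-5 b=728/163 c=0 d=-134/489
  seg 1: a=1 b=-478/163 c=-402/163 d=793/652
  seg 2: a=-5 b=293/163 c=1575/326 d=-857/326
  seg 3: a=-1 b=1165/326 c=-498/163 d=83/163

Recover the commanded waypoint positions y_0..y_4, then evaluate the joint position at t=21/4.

y_0 = S_0(0) = a_0 = -5
y_1 = S_1(0) = a_1 = 1
y_2 = S_2(0) = a_2 = -5
y_3 = S_3(0) = a_3 = -1
y_4 = S_3(2) = -2
t_q=21/4 is in segment 2 (τ=1/4); S_2(τ)=-89501/20864

y_0=-5 y_1=1 y_2=-5 y_3=-1 y_4=-2
S(21/4) = -89501/20864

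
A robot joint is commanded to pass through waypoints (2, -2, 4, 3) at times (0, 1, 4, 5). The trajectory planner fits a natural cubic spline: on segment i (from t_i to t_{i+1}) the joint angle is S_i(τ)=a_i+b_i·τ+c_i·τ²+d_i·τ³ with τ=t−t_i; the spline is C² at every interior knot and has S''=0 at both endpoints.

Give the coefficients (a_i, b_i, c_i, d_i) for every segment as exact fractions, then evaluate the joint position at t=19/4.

Δ: Δ0=-4, Δ1=2, Δ2=-1
row 1: diag=8, rhs=36; c'=3/8, d'=9/2
row 2: denom=8−3·3/8=55/8; d'=(-18−3·9/2)/(55/8)=-252/55
back: M2=-252/55
back: M1=9/2−3/8·-252/55=342/55
M: M0=0, M1=342/55, M2=-252/55, M3=0
seg 0: a=2, c=M0/2=0, d=(M1−M0)/(6·1)=57/55, b=Δ0−h0·(2M0+M1)/6=-277/55
seg 1: a=-2, c=M1/2=171/55, d=(M2−M1)/(6·3)=-3/5, b=Δ1−h1·(2M1+M2)/6=-106/55
seg 2: a=4, c=M2/2=-126/55, d=(M3−M2)/(6·1)=42/55, b=Δ2−h2·(2M2+M3)/6=29/55
t_q=19/4 → seg 2, τ=3/4; S=4+29/55·τ+-126/55·τ²+42/55·τ³=1207/352

  seg 0: a=2 b=-277/55 c=0 d=57/55
  seg 1: a=-2 b=-106/55 c=171/55 d=-3/5
  seg 2: a=4 b=29/55 c=-126/55 d=42/55
S(19/4) = 1207/352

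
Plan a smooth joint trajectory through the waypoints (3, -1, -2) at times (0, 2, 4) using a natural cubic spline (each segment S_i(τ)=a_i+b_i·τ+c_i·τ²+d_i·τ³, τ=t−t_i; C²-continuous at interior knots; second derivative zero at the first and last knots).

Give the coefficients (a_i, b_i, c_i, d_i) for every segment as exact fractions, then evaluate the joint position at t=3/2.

Δ: Δ0=-2, Δ1=-1/2
row 1: diag=8, rhs=9; c'=1/4, d'=9/8
back: M1=9/8
M: M0=0, M1=9/8, M2=0
seg 0: a=3, c=M0/2=0, d=(M1−M0)/(6·2)=3/32, b=Δ0−h0·(2M0+M1)/6=-19/8
seg 1: a=-1, c=M1/2=9/16, d=(M2−M1)/(6·2)=-3/32, b=Δ1−h1·(2M1+M2)/6=-5/4
t_q=3/2 → seg 0, τ=3/2; S=3+-19/8·τ+0·τ²+3/32·τ³=-63/256

  seg 0: a=3 b=-19/8 c=0 d=3/32
  seg 1: a=-1 b=-5/4 c=9/16 d=-3/32
S(3/2) = -63/256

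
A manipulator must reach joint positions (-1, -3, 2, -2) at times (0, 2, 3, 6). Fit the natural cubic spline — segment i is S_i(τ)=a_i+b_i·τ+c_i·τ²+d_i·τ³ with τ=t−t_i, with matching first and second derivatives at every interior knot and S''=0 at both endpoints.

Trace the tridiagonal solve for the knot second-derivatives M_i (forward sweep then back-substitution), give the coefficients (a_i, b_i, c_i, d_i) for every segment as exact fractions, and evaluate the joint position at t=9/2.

Δ: Δ0=-1, Δ1=5, Δ2=-4/3
row 1: diag=6, rhs=36; c'=1/6, d'=6
row 2: denom=8−1·1/6=47/6; d'=(-38−1·6)/(47/6)=-264/47
back: M2=-264/47
back: M1=6−1/6·-264/47=326/47
M: M0=0, M1=326/47, M2=-264/47, M3=0
seg 0: a=-1, c=M0/2=0, d=(M1−M0)/(6·2)=163/282, b=Δ0−h0·(2M0+M1)/6=-467/141
seg 1: a=-3, c=M1/2=163/47, d=(M2−M1)/(6·1)=-295/141, b=Δ1−h1·(2M1+M2)/6=511/141
seg 2: a=2, c=M2/2=-132/47, d=(M3−M2)/(6·3)=44/141, b=Δ2−h2·(2M2+M3)/6=604/141
t_q=9/2 → seg 2, τ=3/2; S=2+604/141·τ+-132/47·τ²+44/141·τ³=297/94

  seg 0: a=-1 b=-467/141 c=0 d=163/282
  seg 1: a=-3 b=511/141 c=163/47 d=-295/141
  seg 2: a=2 b=604/141 c=-132/47 d=44/141
S(9/2) = 297/94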